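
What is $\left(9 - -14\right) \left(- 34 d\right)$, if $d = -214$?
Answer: $167348$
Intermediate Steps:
$\left(9 - -14\right) \left(- 34 d\right) = \left(9 - -14\right) \left(\left(-34\right) \left(-214\right)\right) = \left(9 + 14\right) 7276 = 23 \cdot 7276 = 167348$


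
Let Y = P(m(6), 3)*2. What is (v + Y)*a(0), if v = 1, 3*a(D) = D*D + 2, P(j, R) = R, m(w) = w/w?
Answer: 14/3 ≈ 4.6667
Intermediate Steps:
m(w) = 1
a(D) = 2/3 + D**2/3 (a(D) = (D*D + 2)/3 = (D**2 + 2)/3 = (2 + D**2)/3 = 2/3 + D**2/3)
Y = 6 (Y = 3*2 = 6)
(v + Y)*a(0) = (1 + 6)*(2/3 + (1/3)*0**2) = 7*(2/3 + (1/3)*0) = 7*(2/3 + 0) = 7*(2/3) = 14/3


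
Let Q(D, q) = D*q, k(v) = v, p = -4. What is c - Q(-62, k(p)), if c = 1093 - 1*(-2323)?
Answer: 3168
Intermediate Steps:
c = 3416 (c = 1093 + 2323 = 3416)
c - Q(-62, k(p)) = 3416 - (-62)*(-4) = 3416 - 1*248 = 3416 - 248 = 3168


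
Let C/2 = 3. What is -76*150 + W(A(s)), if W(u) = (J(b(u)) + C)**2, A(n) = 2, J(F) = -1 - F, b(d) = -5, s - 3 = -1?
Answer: -11300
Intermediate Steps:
C = 6 (C = 2*3 = 6)
s = 2 (s = 3 - 1 = 2)
W(u) = 100 (W(u) = ((-1 - 1*(-5)) + 6)**2 = ((-1 + 5) + 6)**2 = (4 + 6)**2 = 10**2 = 100)
-76*150 + W(A(s)) = -76*150 + 100 = -11400 + 100 = -11300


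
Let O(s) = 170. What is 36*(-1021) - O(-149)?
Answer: -36926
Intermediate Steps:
36*(-1021) - O(-149) = 36*(-1021) - 1*170 = -36756 - 170 = -36926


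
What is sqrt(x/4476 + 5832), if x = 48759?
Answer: sqrt(3251663681)/746 ≈ 76.439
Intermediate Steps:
sqrt(x/4476 + 5832) = sqrt(48759/4476 + 5832) = sqrt(48759*(1/4476) + 5832) = sqrt(16253/1492 + 5832) = sqrt(8717597/1492) = sqrt(3251663681)/746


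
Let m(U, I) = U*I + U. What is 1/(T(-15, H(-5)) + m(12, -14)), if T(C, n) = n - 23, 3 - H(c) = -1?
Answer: -1/175 ≈ -0.0057143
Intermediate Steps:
H(c) = 4 (H(c) = 3 - 1*(-1) = 3 + 1 = 4)
T(C, n) = -23 + n
m(U, I) = U + I*U (m(U, I) = I*U + U = U + I*U)
1/(T(-15, H(-5)) + m(12, -14)) = 1/((-23 + 4) + 12*(1 - 14)) = 1/(-19 + 12*(-13)) = 1/(-19 - 156) = 1/(-175) = -1/175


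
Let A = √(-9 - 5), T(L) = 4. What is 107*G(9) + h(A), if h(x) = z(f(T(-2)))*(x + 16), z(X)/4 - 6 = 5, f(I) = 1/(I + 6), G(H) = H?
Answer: 1667 + 44*I*√14 ≈ 1667.0 + 164.63*I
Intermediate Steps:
A = I*√14 (A = √(-14) = I*√14 ≈ 3.7417*I)
f(I) = 1/(6 + I)
z(X) = 44 (z(X) = 24 + 4*5 = 24 + 20 = 44)
h(x) = 704 + 44*x (h(x) = 44*(x + 16) = 44*(16 + x) = 704 + 44*x)
107*G(9) + h(A) = 107*9 + (704 + 44*(I*√14)) = 963 + (704 + 44*I*√14) = 1667 + 44*I*√14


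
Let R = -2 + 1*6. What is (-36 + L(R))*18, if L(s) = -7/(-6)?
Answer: -627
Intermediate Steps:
R = 4 (R = -2 + 6 = 4)
L(s) = 7/6 (L(s) = -7*(-⅙) = 7/6)
(-36 + L(R))*18 = (-36 + 7/6)*18 = -209/6*18 = -627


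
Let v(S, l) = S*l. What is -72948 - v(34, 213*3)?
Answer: -94674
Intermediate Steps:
-72948 - v(34, 213*3) = -72948 - 34*213*3 = -72948 - 34*639 = -72948 - 1*21726 = -72948 - 21726 = -94674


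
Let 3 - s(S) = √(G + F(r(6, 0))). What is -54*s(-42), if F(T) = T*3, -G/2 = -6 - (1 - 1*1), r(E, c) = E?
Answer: -162 + 54*√30 ≈ 133.77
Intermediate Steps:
G = 12 (G = -2*(-6 - (1 - 1*1)) = -2*(-6 - (1 - 1)) = -2*(-6 - 1*0) = -2*(-6 + 0) = -2*(-6) = 12)
F(T) = 3*T
s(S) = 3 - √30 (s(S) = 3 - √(12 + 3*6) = 3 - √(12 + 18) = 3 - √30)
-54*s(-42) = -54*(3 - √30) = -162 + 54*√30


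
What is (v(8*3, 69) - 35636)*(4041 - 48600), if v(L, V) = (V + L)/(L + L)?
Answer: 25405091055/16 ≈ 1.5878e+9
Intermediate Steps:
v(L, V) = (L + V)/(2*L) (v(L, V) = (L + V)/((2*L)) = (L + V)*(1/(2*L)) = (L + V)/(2*L))
(v(8*3, 69) - 35636)*(4041 - 48600) = ((8*3 + 69)/(2*((8*3))) - 35636)*(4041 - 48600) = ((1/2)*(24 + 69)/24 - 35636)*(-44559) = ((1/2)*(1/24)*93 - 35636)*(-44559) = (31/16 - 35636)*(-44559) = -570145/16*(-44559) = 25405091055/16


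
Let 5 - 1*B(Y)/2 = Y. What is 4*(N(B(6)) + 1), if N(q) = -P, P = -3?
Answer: 16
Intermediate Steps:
B(Y) = 10 - 2*Y
N(q) = 3 (N(q) = -1*(-3) = 3)
4*(N(B(6)) + 1) = 4*(3 + 1) = 4*4 = 16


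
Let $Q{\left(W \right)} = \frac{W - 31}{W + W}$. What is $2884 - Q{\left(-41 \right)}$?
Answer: $\frac{118208}{41} \approx 2883.1$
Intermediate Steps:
$Q{\left(W \right)} = \frac{-31 + W}{2 W}$
$2884 - Q{\left(-41 \right)} = 2884 - \frac{-31 - 41}{2 \left(-41\right)} = 2884 - \frac{1}{2} \left(- \frac{1}{41}\right) \left(-72\right) = 2884 - \frac{36}{41} = \frac{118208}{41}$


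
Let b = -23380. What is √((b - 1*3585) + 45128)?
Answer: √18163 ≈ 134.77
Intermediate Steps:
√((b - 1*3585) + 45128) = √((-23380 - 1*3585) + 45128) = √((-23380 - 3585) + 45128) = √(-26965 + 45128) = √18163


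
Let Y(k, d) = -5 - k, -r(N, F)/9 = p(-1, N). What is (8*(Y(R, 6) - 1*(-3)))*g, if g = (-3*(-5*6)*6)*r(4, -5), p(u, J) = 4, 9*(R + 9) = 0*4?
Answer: -1088640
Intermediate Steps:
R = -9 (R = -9 + (0*4)/9 = -9 + (1/9)*0 = -9 + 0 = -9)
r(N, F) = -36 (r(N, F) = -9*4 = -36)
g = -19440 (g = -3*(-5*6)*6*(-36) = -(-90)*6*(-36) = -3*(-180)*(-36) = 540*(-36) = -19440)
(8*(Y(R, 6) - 1*(-3)))*g = (8*((-5 - 1*(-9)) - 1*(-3)))*(-19440) = (8*((-5 + 9) + 3))*(-19440) = (8*(4 + 3))*(-19440) = (8*7)*(-19440) = 56*(-19440) = -1088640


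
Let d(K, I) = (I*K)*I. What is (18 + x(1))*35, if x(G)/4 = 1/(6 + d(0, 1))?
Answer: 1960/3 ≈ 653.33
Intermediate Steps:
d(K, I) = K*I**2
x(G) = 2/3 (x(G) = 4/(6 + 0*1**2) = 4/(6 + 0*1) = 4/(6 + 0) = 4/6 = 4*(1/6) = 2/3)
(18 + x(1))*35 = (18 + 2/3)*35 = (56/3)*35 = 1960/3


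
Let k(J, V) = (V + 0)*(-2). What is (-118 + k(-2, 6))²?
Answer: 16900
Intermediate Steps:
k(J, V) = -2*V (k(J, V) = V*(-2) = -2*V)
(-118 + k(-2, 6))² = (-118 - 2*6)² = (-118 - 12)² = (-130)² = 16900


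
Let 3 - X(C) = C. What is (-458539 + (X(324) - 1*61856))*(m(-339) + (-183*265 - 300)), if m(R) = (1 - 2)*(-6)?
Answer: 25405212924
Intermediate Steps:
X(C) = 3 - C
m(R) = 6 (m(R) = -1*(-6) = 6)
(-458539 + (X(324) - 1*61856))*(m(-339) + (-183*265 - 300)) = (-458539 + ((3 - 1*324) - 1*61856))*(6 + (-183*265 - 300)) = (-458539 + ((3 - 324) - 61856))*(6 + (-48495 - 300)) = (-458539 + (-321 - 61856))*(6 - 48795) = (-458539 - 62177)*(-48789) = -520716*(-48789) = 25405212924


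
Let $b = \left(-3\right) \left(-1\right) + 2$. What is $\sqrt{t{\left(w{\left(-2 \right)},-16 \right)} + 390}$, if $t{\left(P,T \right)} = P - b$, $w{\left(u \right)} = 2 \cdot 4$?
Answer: $\sqrt{393} \approx 19.824$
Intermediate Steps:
$w{\left(u \right)} = 8$
$b = 5$ ($b = 3 + 2 = 5$)
$t{\left(P,T \right)} = -5 + P$ ($t{\left(P,T \right)} = P - 5 = -5 + P$)
$\sqrt{t{\left(w{\left(-2 \right)},-16 \right)} + 390} = \sqrt{\left(-5 + 8\right) + 390} = \sqrt{3 + 390} = \sqrt{393}$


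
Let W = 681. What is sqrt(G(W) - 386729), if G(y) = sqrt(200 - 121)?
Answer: sqrt(-386729 + sqrt(79)) ≈ 621.87*I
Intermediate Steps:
G(y) = sqrt(79)
sqrt(G(W) - 386729) = sqrt(sqrt(79) - 386729) = sqrt(-386729 + sqrt(79))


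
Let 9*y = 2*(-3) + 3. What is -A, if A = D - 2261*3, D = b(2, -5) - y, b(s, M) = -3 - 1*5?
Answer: 20372/3 ≈ 6790.7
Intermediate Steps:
b(s, M) = -8 (b(s, M) = -3 - 5 = -8)
y = -⅓ (y = (2*(-3) + 3)/9 = (-6 + 3)/9 = (⅑)*(-3) = -⅓ ≈ -0.33333)
D = -23/3 (D = -8 - 1*(-⅓) = -8 + ⅓ = -23/3 ≈ -7.6667)
A = -20372/3 (A = -23/3 - 2261*3 = -23/3 - 133*51 = -23/3 - 6783 = -20372/3 ≈ -6790.7)
-A = -1*(-20372/3) = 20372/3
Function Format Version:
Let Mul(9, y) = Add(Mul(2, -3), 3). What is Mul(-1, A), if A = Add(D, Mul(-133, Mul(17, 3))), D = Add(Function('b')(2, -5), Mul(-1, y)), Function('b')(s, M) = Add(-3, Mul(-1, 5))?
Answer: Rational(20372, 3) ≈ 6790.7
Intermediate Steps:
Function('b')(s, M) = -8 (Function('b')(s, M) = Add(-3, -5) = -8)
y = Rational(-1, 3) (y = Mul(Rational(1, 9), Add(Mul(2, -3), 3)) = Mul(Rational(1, 9), Add(-6, 3)) = Mul(Rational(1, 9), -3) = Rational(-1, 3) ≈ -0.33333)
D = Rational(-23, 3) (D = Add(-8, Mul(-1, Rational(-1, 3))) = Add(-8, Rational(1, 3)) = Rational(-23, 3) ≈ -7.6667)
A = Rational(-20372, 3) (A = Add(Rational(-23, 3), Mul(-133, Mul(17, 3))) = Add(Rational(-23, 3), Mul(-133, 51)) = Add(Rational(-23, 3), -6783) = Rational(-20372, 3) ≈ -6790.7)
Mul(-1, A) = Mul(-1, Rational(-20372, 3)) = Rational(20372, 3)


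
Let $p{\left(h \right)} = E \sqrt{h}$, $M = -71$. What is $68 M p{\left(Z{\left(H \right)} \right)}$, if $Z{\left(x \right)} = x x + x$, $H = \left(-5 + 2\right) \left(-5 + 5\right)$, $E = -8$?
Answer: $0$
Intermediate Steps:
$H = 0$ ($H = \left(-3\right) 0 = 0$)
$Z{\left(x \right)} = x + x^{2}$ ($Z{\left(x \right)} = x^{2} + x = x + x^{2}$)
$p{\left(h \right)} = - 8 \sqrt{h}$
$68 M p{\left(Z{\left(H \right)} \right)} = 68 \left(-71\right) \left(- 8 \sqrt{0 \left(1 + 0\right)}\right) = - 4828 \left(- 8 \sqrt{0 \cdot 1}\right) = - 4828 \left(- 8 \sqrt{0}\right) = - 4828 \left(\left(-8\right) 0\right) = \left(-4828\right) 0 = 0$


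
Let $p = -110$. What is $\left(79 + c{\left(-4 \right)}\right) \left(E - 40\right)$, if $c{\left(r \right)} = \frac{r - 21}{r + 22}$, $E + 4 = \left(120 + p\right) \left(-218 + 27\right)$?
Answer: $- \frac{1364869}{9} \approx -1.5165 \cdot 10^{5}$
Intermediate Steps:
$E = -1914$ ($E = -4 + \left(120 - 110\right) \left(-218 + 27\right) = -4 + 10 \left(-191\right) = -4 - 1910 = -1914$)
$c{\left(r \right)} = \frac{-21 + r}{22 + r}$
$\left(79 + c{\left(-4 \right)}\right) \left(E - 40\right) = \left(79 + \frac{-21 - 4}{22 - 4}\right) \left(-1914 - 40\right) = \left(79 + \frac{1}{18} \left(-25\right)\right) \left(-1954\right) = \left(79 - \frac{25}{18}\right) \left(-1954\right) = \frac{1397}{18} \left(-1954\right) = - \frac{1364869}{9}$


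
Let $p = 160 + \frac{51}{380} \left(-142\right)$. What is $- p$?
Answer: $- \frac{26779}{190} \approx -140.94$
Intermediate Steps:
$p = \frac{26779}{190}$ ($p = 160 + 51 \cdot \frac{1}{380} \left(-142\right) = 160 + \frac{51}{380} \left(-142\right) = 160 - \frac{3621}{190} = \frac{26779}{190} \approx 140.94$)
$- p = \left(-1\right) \frac{26779}{190} = - \frac{26779}{190}$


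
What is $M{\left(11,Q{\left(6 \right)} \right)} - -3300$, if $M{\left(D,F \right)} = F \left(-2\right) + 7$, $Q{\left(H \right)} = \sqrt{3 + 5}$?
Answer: $3307 - 4 \sqrt{2} \approx 3301.3$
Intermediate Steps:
$Q{\left(H \right)} = 2 \sqrt{2}$ ($Q{\left(H \right)} = \sqrt{8} = 2 \sqrt{2}$)
$M{\left(D,F \right)} = 7 - 2 F$ ($M{\left(D,F \right)} = - 2 F + 7 = 7 - 2 F$)
$M{\left(11,Q{\left(6 \right)} \right)} - -3300 = \left(7 - 2 \cdot 2 \sqrt{2}\right) - -3300 = \left(7 - 4 \sqrt{2}\right) + 3300 = 3307 - 4 \sqrt{2}$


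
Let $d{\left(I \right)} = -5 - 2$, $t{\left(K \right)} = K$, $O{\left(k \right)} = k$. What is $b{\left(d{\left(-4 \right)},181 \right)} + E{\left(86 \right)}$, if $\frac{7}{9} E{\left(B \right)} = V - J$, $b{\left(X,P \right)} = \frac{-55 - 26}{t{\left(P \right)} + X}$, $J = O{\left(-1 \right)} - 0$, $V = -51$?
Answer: $- \frac{26289}{406} \approx -64.751$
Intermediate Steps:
$d{\left(I \right)} = -7$ ($d{\left(I \right)} = -5 - 2 = -7$)
$J = -1$ ($J = -1 - 0 = -1 + 0 = -1$)
$b{\left(X,P \right)} = - \frac{81}{P + X}$ ($b{\left(X,P \right)} = \frac{-55 - 26}{P + X} = - \frac{81}{P + X}$)
$E{\left(B \right)} = - \frac{450}{7}$ ($E{\left(B \right)} = \frac{9 \left(-51 - -1\right)}{7} = \frac{9 \left(-51 + 1\right)}{7} = \frac{9}{7} \left(-50\right) = - \frac{450}{7}$)
$b{\left(d{\left(-4 \right)},181 \right)} + E{\left(86 \right)} = - \frac{81}{181 - 7} - \frac{450}{7} = - \frac{81}{174} - \frac{450}{7} = \left(-81\right) \frac{1}{174} - \frac{450}{7} = - \frac{27}{58} - \frac{450}{7} = - \frac{26289}{406}$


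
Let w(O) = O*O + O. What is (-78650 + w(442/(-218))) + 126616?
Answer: 569908798/11881 ≈ 47968.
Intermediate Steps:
w(O) = O + O² (w(O) = O² + O = O + O²)
(-78650 + w(442/(-218))) + 126616 = (-78650 + (442/(-218))*(1 + 442/(-218))) + 126616 = (-78650 + (442*(-1/218))*(1 + 442*(-1/218))) + 126616 = (-78650 - 221*(1 - 221/109)/109) + 126616 = (-78650 - 221/109*(-112/109)) + 126616 = (-78650 + 24752/11881) + 126616 = -934415898/11881 + 126616 = 569908798/11881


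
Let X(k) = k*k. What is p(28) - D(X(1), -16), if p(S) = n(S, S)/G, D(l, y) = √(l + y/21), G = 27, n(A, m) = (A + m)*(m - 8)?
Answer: 1120/27 - √105/21 ≈ 40.994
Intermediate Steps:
X(k) = k²
n(A, m) = (-8 + m)*(A + m) (n(A, m) = (A + m)*(-8 + m) = (-8 + m)*(A + m))
D(l, y) = √(l + y/21) (D(l, y) = √(l + y*(1/21)) = √(l + y/21))
p(S) = -16*S/27 + 2*S²/27 (p(S) = (S² - 8*S - 8*S + S*S)/27 = (S² - 8*S - 8*S + S²)*(1/27) = (-16*S + 2*S²)*(1/27) = -16*S/27 + 2*S²/27)
p(28) - D(X(1), -16) = (2/27)*28*(-8 + 28) - √(21*(-16) + 441*1²)/21 = (2/27)*28*20 - √(-336 + 441*1)/21 = 1120/27 - √(-336 + 441)/21 = 1120/27 - √105/21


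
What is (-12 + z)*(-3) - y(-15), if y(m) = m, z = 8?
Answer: 27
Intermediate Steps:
(-12 + z)*(-3) - y(-15) = (-12 + 8)*(-3) - 1*(-15) = -4*(-3) + 15 = 12 + 15 = 27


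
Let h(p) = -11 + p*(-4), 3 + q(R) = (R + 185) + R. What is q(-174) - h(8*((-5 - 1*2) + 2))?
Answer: -315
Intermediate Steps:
q(R) = 182 + 2*R (q(R) = -3 + ((R + 185) + R) = -3 + ((185 + R) + R) = -3 + (185 + 2*R) = 182 + 2*R)
h(p) = -11 - 4*p
q(-174) - h(8*((-5 - 1*2) + 2)) = (182 + 2*(-174)) - (-11 - 32*((-5 - 1*2) + 2)) = (182 - 348) - (-11 - 32*((-5 - 2) + 2)) = -166 - (-11 - 32*(-7 + 2)) = -166 - (-11 - 32*(-5)) = -166 - (-11 - 4*(-40)) = -166 - (-11 + 160) = -166 - 1*149 = -166 - 149 = -315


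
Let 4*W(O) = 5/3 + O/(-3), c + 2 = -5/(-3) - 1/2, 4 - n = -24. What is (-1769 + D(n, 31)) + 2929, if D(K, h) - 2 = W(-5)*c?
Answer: 41807/36 ≈ 1161.3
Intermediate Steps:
n = 28 (n = 4 - 1*(-24) = 4 + 24 = 28)
c = -⅚ (c = -2 + (-5/(-3) - 1/2) = -2 + (-5*(-⅓) - 1*½) = -2 + (5/3 - ½) = -2 + 7/6 = -⅚ ≈ -0.83333)
W(O) = 5/12 - O/12 (W(O) = (5/3 + O/(-3))/4 = (5*(⅓) + O*(-⅓))/4 = (5/3 - O/3)/4 = 5/12 - O/12)
D(K, h) = 47/36 (D(K, h) = 2 + (5/12 - 1/12*(-5))*(-⅚) = 2 + (5/12 + 5/12)*(-⅚) = 2 + (⅚)*(-⅚) = 2 - 25/36 = 47/36)
(-1769 + D(n, 31)) + 2929 = (-1769 + 47/36) + 2929 = -63637/36 + 2929 = 41807/36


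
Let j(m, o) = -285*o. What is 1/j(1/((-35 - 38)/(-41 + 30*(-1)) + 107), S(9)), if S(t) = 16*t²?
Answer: -1/369360 ≈ -2.7074e-6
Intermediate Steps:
1/j(1/((-35 - 38)/(-41 + 30*(-1)) + 107), S(9)) = 1/(-4560*9²) = 1/(-4560*81) = 1/(-285*1296) = 1/(-369360) = -1/369360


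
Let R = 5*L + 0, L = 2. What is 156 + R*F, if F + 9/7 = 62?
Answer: 5342/7 ≈ 763.14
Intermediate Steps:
F = 425/7 (F = -9/7 + 62 = 425/7 ≈ 60.714)
R = 10 (R = 5*2 + 0 = 10 + 0 = 10)
156 + R*F = 156 + 10*(425/7) = 156 + 4250/7 = 5342/7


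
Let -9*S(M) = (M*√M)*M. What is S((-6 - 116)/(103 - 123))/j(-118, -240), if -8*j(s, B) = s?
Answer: -3721*√610/132750 ≈ -0.69229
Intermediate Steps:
j(s, B) = -s/8
S(M) = -M^(5/2)/9 (S(M) = -M*√M*M/9 = -M^(3/2)*M/9 = -M^(5/2)/9)
S((-6 - 116)/(103 - 123))/j(-118, -240) = (-14884*√122*(-1/(103 - 123))^(5/2)/9)/((-⅛*(-118))) = (-14884*√122*(-1/(-20))^(5/2)/9)/(59/4) = -3721*√610/1000/9*(4/59) = -3721*√610/9000*(4/59) = -3721*√610/132750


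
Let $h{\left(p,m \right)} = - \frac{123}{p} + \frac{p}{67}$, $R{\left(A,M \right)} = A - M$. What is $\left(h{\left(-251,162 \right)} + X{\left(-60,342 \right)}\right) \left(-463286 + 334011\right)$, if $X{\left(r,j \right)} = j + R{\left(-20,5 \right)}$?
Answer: $- \frac{682084503975}{16817} \approx -4.0559 \cdot 10^{7}$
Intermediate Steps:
$h{\left(p,m \right)} = - \frac{123}{p} + \frac{p}{67}$ ($h{\left(p,m \right)} = - \frac{123}{p} + p \frac{1}{67} = - \frac{123}{p} + \frac{p}{67}$)
$X{\left(r,j \right)} = -25 + j$ ($X{\left(r,j \right)} = j - 25 = -25 + j$)
$\left(h{\left(-251,162 \right)} + X{\left(-60,342 \right)}\right) \left(-463286 + 334011\right) = \left(\left(- \frac{123}{-251} + \frac{1}{67} \left(-251\right)\right) + \left(-25 + 342\right)\right) \left(-463286 + 334011\right) = \left(\left(\left(-123\right) \left(- \frac{1}{251}\right) - \frac{251}{67}\right) + 317\right) \left(-129275\right) = \left(\left(\frac{123}{251} - \frac{251}{67}\right) + 317\right) \left(-129275\right) = \left(- \frac{54760}{16817} + 317\right) \left(-129275\right) = \frac{5276229}{16817} \left(-129275\right) = - \frac{682084503975}{16817}$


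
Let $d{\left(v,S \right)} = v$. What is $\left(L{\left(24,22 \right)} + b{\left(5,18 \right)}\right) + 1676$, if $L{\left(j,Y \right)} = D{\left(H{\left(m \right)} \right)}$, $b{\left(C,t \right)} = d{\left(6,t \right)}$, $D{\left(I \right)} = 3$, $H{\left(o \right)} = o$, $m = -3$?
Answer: $1685$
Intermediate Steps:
$b{\left(C,t \right)} = 6$
$L{\left(j,Y \right)} = 3$
$\left(L{\left(24,22 \right)} + b{\left(5,18 \right)}\right) + 1676 = \left(3 + 6\right) + 1676 = 9 + 1676 = 1685$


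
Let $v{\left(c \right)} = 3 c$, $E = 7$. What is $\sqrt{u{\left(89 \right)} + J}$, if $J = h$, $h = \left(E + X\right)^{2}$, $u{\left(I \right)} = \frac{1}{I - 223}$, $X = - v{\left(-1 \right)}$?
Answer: $\frac{\sqrt{1795466}}{134} \approx 9.9996$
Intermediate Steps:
$X = 3$ ($X = - 3 \left(-1\right) = \left(-1\right) \left(-3\right) = 3$)
$u{\left(I \right)} = \frac{1}{-223 + I}$
$h = 100$ ($h = \left(7 + 3\right)^{2} = 10^{2} = 100$)
$J = 100$
$\sqrt{u{\left(89 \right)} + J} = \sqrt{\frac{1}{-223 + 89} + 100} = \sqrt{\frac{1}{-134} + 100} = \sqrt{- \frac{1}{134} + 100} = \sqrt{\frac{13399}{134}} = \frac{\sqrt{1795466}}{134}$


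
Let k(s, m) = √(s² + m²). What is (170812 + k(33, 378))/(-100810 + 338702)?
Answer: 42703/59473 + 3*√15997/237892 ≈ 0.71962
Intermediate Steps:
k(s, m) = √(m² + s²)
(170812 + k(33, 378))/(-100810 + 338702) = (170812 + √(378² + 33²))/(-100810 + 338702) = (170812 + √(142884 + 1089))/237892 = (170812 + √143973)*(1/237892) = (170812 + 3*√15997)*(1/237892) = 42703/59473 + 3*√15997/237892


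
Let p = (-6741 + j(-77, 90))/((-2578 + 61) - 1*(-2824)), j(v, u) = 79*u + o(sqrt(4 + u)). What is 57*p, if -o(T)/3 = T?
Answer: 21033/307 - 171*sqrt(94)/307 ≈ 63.111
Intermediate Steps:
o(T) = -3*T
j(v, u) = -3*sqrt(4 + u) + 79*u (j(v, u) = 79*u - 3*sqrt(4 + u) = -3*sqrt(4 + u) + 79*u)
p = 369/307 - 3*sqrt(94)/307 (p = (-6741 + (-3*sqrt(4 + 90) + 79*90))/((-2578 + 61) - 1*(-2824)) = (-6741 + (-3*sqrt(94) + 7110))/(-2517 + 2824) = (-6741 + (7110 - 3*sqrt(94)))/307 = (369 - 3*sqrt(94))*(1/307) = 369/307 - 3*sqrt(94)/307 ≈ 1.1072)
57*p = 57*(369/307 - 3*sqrt(94)/307) = 21033/307 - 171*sqrt(94)/307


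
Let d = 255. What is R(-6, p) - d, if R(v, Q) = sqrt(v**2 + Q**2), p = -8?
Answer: -245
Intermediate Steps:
R(v, Q) = sqrt(Q**2 + v**2)
R(-6, p) - d = sqrt((-8)**2 + (-6)**2) - 1*255 = sqrt(64 + 36) - 255 = sqrt(100) - 255 = 10 - 255 = -245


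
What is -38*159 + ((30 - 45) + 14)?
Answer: -6043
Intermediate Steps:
-38*159 + ((30 - 45) + 14) = -6042 + (-15 + 14) = -6042 - 1 = -6043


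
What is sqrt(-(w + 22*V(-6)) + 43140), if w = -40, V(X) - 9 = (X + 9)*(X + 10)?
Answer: sqrt(42718) ≈ 206.68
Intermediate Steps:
V(X) = 9 + (9 + X)*(10 + X) (V(X) = 9 + (X + 9)*(X + 10) = 9 + (9 + X)*(10 + X))
sqrt(-(w + 22*V(-6)) + 43140) = sqrt(-(-40 + 22*(99 + (-6)**2 + 19*(-6))) + 43140) = sqrt(-(-40 + 22*(99 + 36 - 114)) + 43140) = sqrt(-(-40 + 22*21) + 43140) = sqrt(-(-40 + 462) + 43140) = sqrt(-1*422 + 43140) = sqrt(-422 + 43140) = sqrt(42718)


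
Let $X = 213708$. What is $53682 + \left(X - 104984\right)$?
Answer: $162406$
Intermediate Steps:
$53682 + \left(X - 104984\right) = 53682 + \left(213708 - 104984\right) = 53682 + 108724 = 162406$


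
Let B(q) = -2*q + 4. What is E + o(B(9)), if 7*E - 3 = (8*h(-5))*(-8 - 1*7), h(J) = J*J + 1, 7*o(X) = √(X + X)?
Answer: -3117/7 + 2*I*√7/7 ≈ -445.29 + 0.75593*I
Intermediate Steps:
B(q) = 4 - 2*q
o(X) = √2*√X/7 (o(X) = √(X + X)/7 = √(2*X)/7 = (√2*√X)/7 = √2*√X/7)
h(J) = 1 + J² (h(J) = J² + 1 = 1 + J²)
E = -3117/7 (E = 3/7 + ((8*(1 + (-5)²))*(-8 - 1*7))/7 = 3/7 + ((8*(1 + 25))*(-8 - 7))/7 = 3/7 + ((8*26)*(-15))/7 = 3/7 + (208*(-15))/7 = 3/7 + (⅐)*(-3120) = 3/7 - 3120/7 = -3117/7 ≈ -445.29)
E + o(B(9)) = -3117/7 + √2*√(4 - 2*9)/7 = -3117/7 + √2*√(4 - 18)/7 = -3117/7 + √2*√(-14)/7 = -3117/7 + √2*(I*√14)/7 = -3117/7 + 2*I*√7/7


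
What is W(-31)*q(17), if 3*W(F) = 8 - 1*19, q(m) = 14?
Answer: -154/3 ≈ -51.333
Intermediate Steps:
W(F) = -11/3 (W(F) = (8 - 1*19)/3 = (8 - 19)/3 = (⅓)*(-11) = -11/3)
W(-31)*q(17) = -11/3*14 = -154/3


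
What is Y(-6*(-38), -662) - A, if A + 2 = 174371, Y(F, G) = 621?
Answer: -173748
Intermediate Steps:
A = 174369 (A = -2 + 174371 = 174369)
Y(-6*(-38), -662) - A = 621 - 1*174369 = 621 - 174369 = -173748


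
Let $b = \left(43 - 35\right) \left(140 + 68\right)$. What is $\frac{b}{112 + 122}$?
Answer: $\frac{64}{9} \approx 7.1111$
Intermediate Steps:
$b = 1664$ ($b = 8 \cdot 208 = 1664$)
$\frac{b}{112 + 122} = \frac{1}{112 + 122} \cdot 1664 = \frac{1}{234} \cdot 1664 = \frac{64}{9}$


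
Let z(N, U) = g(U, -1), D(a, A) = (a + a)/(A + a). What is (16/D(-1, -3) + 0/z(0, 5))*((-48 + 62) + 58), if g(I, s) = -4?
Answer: 2304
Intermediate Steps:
D(a, A) = 2*a/(A + a) (D(a, A) = (2*a)/(A + a) = 2*a/(A + a))
z(N, U) = -4
(16/D(-1, -3) + 0/z(0, 5))*((-48 + 62) + 58) = (16/((2*(-1)/(-3 - 1))) + 0/(-4))*((-48 + 62) + 58) = (16/((2*(-1)/(-4))) + 0*(-1/4))*(14 + 58) = (16/((2*(-1)*(-1/4))) + 0)*72 = (16/(1/2) + 0)*72 = (16*2 + 0)*72 = (32 + 0)*72 = 32*72 = 2304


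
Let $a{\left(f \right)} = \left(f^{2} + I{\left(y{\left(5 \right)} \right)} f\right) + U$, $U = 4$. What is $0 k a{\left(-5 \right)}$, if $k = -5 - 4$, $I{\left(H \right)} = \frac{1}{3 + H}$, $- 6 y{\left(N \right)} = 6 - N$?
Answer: $0$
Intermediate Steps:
$y{\left(N \right)} = -1 + \frac{N}{6}$ ($y{\left(N \right)} = - \frac{6 - N}{6} = -1 + \frac{N}{6}$)
$a{\left(f \right)} = 4 + f^{2} + \frac{6 f}{17}$ ($a{\left(f \right)} = \left(f^{2} + \frac{f}{3 + \left(-1 + \frac{1}{6} \cdot 5\right)}\right) + 4 = \left(f^{2} + \frac{f}{3 + \left(-1 + \frac{5}{6}\right)}\right) + 4 = \left(f^{2} + \frac{f}{3 - \frac{1}{6}}\right) + 4 = \left(f^{2} + \frac{f}{\frac{17}{6}}\right) + 4 = \left(f^{2} + \frac{6 f}{17}\right) + 4 = 4 + f^{2} + \frac{6 f}{17}$)
$k = -9$
$0 k a{\left(-5 \right)} = 0 \left(-9\right) \left(4 + \left(-5\right)^{2} + \frac{6}{17} \left(-5\right)\right) = 0 \left(4 + 25 - \frac{30}{17}\right) = 0 \cdot \frac{463}{17} = 0$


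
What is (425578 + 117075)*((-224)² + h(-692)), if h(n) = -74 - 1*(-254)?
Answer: 27325834468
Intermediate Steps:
h(n) = 180 (h(n) = -74 + 254 = 180)
(425578 + 117075)*((-224)² + h(-692)) = (425578 + 117075)*((-224)² + 180) = 542653*(50176 + 180) = 542653*50356 = 27325834468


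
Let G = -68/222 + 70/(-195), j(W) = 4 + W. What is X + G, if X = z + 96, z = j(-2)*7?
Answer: 52590/481 ≈ 109.33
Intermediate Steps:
G = -320/481 (G = -68*1/222 + 70*(-1/195) = -34/111 - 14/39 = -320/481 ≈ -0.66528)
z = 14 (z = (4 - 2)*7 = 2*7 = 14)
X = 110 (X = 14 + 96 = 110)
X + G = 110 - 320/481 = 52590/481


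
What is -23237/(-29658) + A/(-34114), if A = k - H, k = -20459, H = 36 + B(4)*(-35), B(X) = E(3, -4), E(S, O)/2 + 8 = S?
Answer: 352732007/252938253 ≈ 1.3945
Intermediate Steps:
E(S, O) = -16 + 2*S
B(X) = -10 (B(X) = -16 + 2*3 = -16 + 6 = -10)
H = 386 (H = 36 - 10*(-35) = 36 + 350 = 386)
A = -20845 (A = -20459 - 1*386 = -20459 - 386 = -20845)
-23237/(-29658) + A/(-34114) = -23237/(-29658) - 20845/(-34114) = -23237*(-1/29658) - 20845*(-1/34114) = 23237/29658 + 20845/34114 = 352732007/252938253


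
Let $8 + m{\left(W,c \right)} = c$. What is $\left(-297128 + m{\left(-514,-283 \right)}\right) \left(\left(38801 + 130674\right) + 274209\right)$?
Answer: $-131960051596$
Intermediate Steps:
$m{\left(W,c \right)} = -8 + c$
$\left(-297128 + m{\left(-514,-283 \right)}\right) \left(\left(38801 + 130674\right) + 274209\right) = \left(-297128 - 291\right) \left(\left(38801 + 130674\right) + 274209\right) = \left(-297128 - 291\right) \left(169475 + 274209\right) = \left(-297419\right) 443684 = -131960051596$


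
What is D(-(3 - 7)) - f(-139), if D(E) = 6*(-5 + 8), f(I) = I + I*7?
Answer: 1130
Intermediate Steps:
f(I) = 8*I (f(I) = I + 7*I = 8*I)
D(E) = 18 (D(E) = 6*3 = 18)
D(-(3 - 7)) - f(-139) = 18 - 8*(-139) = 18 - 1*(-1112) = 18 + 1112 = 1130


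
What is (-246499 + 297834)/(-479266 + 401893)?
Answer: -51335/77373 ≈ -0.66347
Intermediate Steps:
(-246499 + 297834)/(-479266 + 401893) = 51335/(-77373) = 51335*(-1/77373) = -51335/77373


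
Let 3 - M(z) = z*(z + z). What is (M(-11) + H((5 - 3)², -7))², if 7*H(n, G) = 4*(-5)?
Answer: 2866249/49 ≈ 58495.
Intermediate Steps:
M(z) = 3 - 2*z² (M(z) = 3 - z*(z + z) = 3 - z*2*z = 3 - 2*z²)
H(n, G) = -20/7 (H(n, G) = (4*(-5))/7 = (⅐)*(-20) = -20/7)
(M(-11) + H((5 - 3)², -7))² = ((3 - 2*(-11)²) - 20/7)² = ((3 - 2*121) - 20/7)² = ((3 - 242) - 20/7)² = (-239 - 20/7)² = (-1693/7)² = 2866249/49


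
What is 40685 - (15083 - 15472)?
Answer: 41074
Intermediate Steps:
40685 - (15083 - 15472) = 40685 - 1*(-389) = 40685 + 389 = 41074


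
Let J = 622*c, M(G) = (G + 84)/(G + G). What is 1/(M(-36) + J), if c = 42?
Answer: 3/78370 ≈ 3.8280e-5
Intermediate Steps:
M(G) = (84 + G)/(2*G) (M(G) = (84 + G)/((2*G)) = (84 + G)*(1/(2*G)) = (84 + G)/(2*G))
J = 26124 (J = 622*42 = 26124)
1/(M(-36) + J) = 1/((½)*(84 - 36)/(-36) + 26124) = 1/((½)*(-1/36)*48 + 26124) = 1/(-⅔ + 26124) = 1/(78370/3) = 3/78370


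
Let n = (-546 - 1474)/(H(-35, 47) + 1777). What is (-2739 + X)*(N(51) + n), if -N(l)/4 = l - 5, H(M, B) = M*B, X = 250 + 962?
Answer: 3347693/11 ≈ 3.0434e+5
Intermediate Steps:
X = 1212
H(M, B) = B*M
N(l) = 20 - 4*l (N(l) = -4*(l - 5) = -4*(-5 + l) = 20 - 4*l)
n = -505/33 (n = (-546 - 1474)/(47*(-35) + 1777) = -2020/(-1645 + 1777) = -2020/132 = -2020*1/132 = -505/33 ≈ -15.303)
(-2739 + X)*(N(51) + n) = (-2739 + 1212)*((20 - 4*51) - 505/33) = -1527*((20 - 204) - 505/33) = -1527*(-184 - 505/33) = -1527*(-6577/33) = 3347693/11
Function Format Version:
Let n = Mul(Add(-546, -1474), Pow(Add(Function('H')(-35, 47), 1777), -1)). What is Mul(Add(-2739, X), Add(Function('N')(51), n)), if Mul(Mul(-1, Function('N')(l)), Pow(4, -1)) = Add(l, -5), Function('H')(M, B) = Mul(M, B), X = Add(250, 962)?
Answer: Rational(3347693, 11) ≈ 3.0434e+5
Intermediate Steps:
X = 1212
Function('H')(M, B) = Mul(B, M)
Function('N')(l) = Add(20, Mul(-4, l)) (Function('N')(l) = Mul(-4, Add(l, -5)) = Mul(-4, Add(-5, l)) = Add(20, Mul(-4, l)))
n = Rational(-505, 33) (n = Mul(Add(-546, -1474), Pow(Add(Mul(47, -35), 1777), -1)) = Mul(-2020, Pow(Add(-1645, 1777), -1)) = Mul(-2020, Pow(132, -1)) = Mul(-2020, Rational(1, 132)) = Rational(-505, 33) ≈ -15.303)
Mul(Add(-2739, X), Add(Function('N')(51), n)) = Mul(Add(-2739, 1212), Add(Add(20, Mul(-4, 51)), Rational(-505, 33))) = Mul(-1527, Add(Add(20, -204), Rational(-505, 33))) = Mul(-1527, Add(-184, Rational(-505, 33))) = Mul(-1527, Rational(-6577, 33)) = Rational(3347693, 11)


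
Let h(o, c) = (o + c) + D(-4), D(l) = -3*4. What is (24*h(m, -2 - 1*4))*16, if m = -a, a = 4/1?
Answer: -8448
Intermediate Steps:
a = 4 (a = 4*1 = 4)
m = -4 (m = -1*4 = -4)
D(l) = -12
h(o, c) = -12 + c + o (h(o, c) = (o + c) - 12 = (c + o) - 12 = -12 + c + o)
(24*h(m, -2 - 1*4))*16 = (24*(-12 + (-2 - 1*4) - 4))*16 = (24*(-12 + (-2 - 4) - 4))*16 = (24*(-12 - 6 - 4))*16 = (24*(-22))*16 = -528*16 = -8448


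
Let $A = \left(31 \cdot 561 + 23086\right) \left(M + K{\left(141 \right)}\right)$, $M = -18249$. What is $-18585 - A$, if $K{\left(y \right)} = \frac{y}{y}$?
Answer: $738605711$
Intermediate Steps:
$K{\left(y \right)} = 1$
$A = -738624296$ ($A = \left(31 \cdot 561 + 23086\right) \left(-18249 + 1\right) = \left(17391 + 23086\right) \left(-18248\right) = 40477 \left(-18248\right) = -738624296$)
$-18585 - A = -18585 - -738624296 = -18585 + 738624296 = 738605711$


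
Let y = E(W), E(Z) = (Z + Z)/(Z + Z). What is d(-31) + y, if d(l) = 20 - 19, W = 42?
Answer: 2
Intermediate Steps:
E(Z) = 1 (E(Z) = (2*Z)/((2*Z)) = (2*Z)*(1/(2*Z)) = 1)
d(l) = 1
y = 1
d(-31) + y = 1 + 1 = 2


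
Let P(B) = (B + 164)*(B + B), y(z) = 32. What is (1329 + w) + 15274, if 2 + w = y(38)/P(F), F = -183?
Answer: 57721693/3477 ≈ 16601.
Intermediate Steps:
P(B) = 2*B*(164 + B) (P(B) = (164 + B)*(2*B) = 2*B*(164 + B))
w = -6938/3477 (w = -2 + 32/((2*(-183)*(164 - 183))) = -2 + 32/((2*(-183)*(-19))) = -2 + 32/6954 = -2 + 32*(1/6954) = -2 + 16/3477 = -6938/3477 ≈ -1.9954)
(1329 + w) + 15274 = (1329 - 6938/3477) + 15274 = 4613995/3477 + 15274 = 57721693/3477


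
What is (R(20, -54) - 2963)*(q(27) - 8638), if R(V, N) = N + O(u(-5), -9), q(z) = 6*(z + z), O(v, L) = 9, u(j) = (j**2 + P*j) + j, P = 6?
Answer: 25008512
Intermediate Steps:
u(j) = j**2 + 7*j (u(j) = (j**2 + 6*j) + j = j**2 + 7*j)
q(z) = 12*z (q(z) = 6*(2*z) = 12*z)
R(V, N) = 9 + N (R(V, N) = N + 9 = 9 + N)
(R(20, -54) - 2963)*(q(27) - 8638) = ((9 - 54) - 2963)*(12*27 - 8638) = (-45 - 2963)*(324 - 8638) = -3008*(-8314) = 25008512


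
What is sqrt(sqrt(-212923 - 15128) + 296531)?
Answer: sqrt(296531 + 3*I*sqrt(25339)) ≈ 544.55 + 0.438*I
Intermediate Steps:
sqrt(sqrt(-212923 - 15128) + 296531) = sqrt(sqrt(-228051) + 296531) = sqrt(3*I*sqrt(25339) + 296531) = sqrt(296531 + 3*I*sqrt(25339))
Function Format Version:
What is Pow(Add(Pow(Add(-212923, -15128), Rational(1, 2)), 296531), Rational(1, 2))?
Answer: Pow(Add(296531, Mul(3, I, Pow(25339, Rational(1, 2)))), Rational(1, 2)) ≈ Add(544.55, Mul(0.438, I))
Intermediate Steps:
Pow(Add(Pow(Add(-212923, -15128), Rational(1, 2)), 296531), Rational(1, 2)) = Pow(Add(Pow(-228051, Rational(1, 2)), 296531), Rational(1, 2)) = Pow(Add(Mul(3, I, Pow(25339, Rational(1, 2))), 296531), Rational(1, 2)) = Pow(Add(296531, Mul(3, I, Pow(25339, Rational(1, 2)))), Rational(1, 2))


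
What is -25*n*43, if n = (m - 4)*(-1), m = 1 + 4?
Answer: 1075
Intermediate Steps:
m = 5
n = -1 (n = (5 - 4)*(-1) = 1*(-1) = -1)
-25*n*43 = -25*(-1)*43 = 25*43 = 1075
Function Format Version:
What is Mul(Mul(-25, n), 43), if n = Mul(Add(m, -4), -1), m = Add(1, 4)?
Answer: 1075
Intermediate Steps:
m = 5
n = -1 (n = Mul(Add(5, -4), -1) = Mul(1, -1) = -1)
Mul(Mul(-25, n), 43) = Mul(Mul(-25, -1), 43) = Mul(25, 43) = 1075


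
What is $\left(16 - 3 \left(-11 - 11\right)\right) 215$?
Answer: $17630$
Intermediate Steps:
$\left(16 - 3 \left(-11 - 11\right)\right) 215 = \left(16 - -66\right) 215 = \left(16 + 66\right) 215 = 82 \cdot 215 = 17630$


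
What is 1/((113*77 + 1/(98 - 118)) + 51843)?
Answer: 20/1210879 ≈ 1.6517e-5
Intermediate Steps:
1/((113*77 + 1/(98 - 118)) + 51843) = 1/((8701 + 1/(-20)) + 51843) = 1/((8701 - 1/20) + 51843) = 1/(174019/20 + 51843) = 1/(1210879/20) = 20/1210879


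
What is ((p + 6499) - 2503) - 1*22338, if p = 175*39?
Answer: -11517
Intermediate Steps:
p = 6825
((p + 6499) - 2503) - 1*22338 = ((6825 + 6499) - 2503) - 1*22338 = (13324 - 2503) - 22338 = 10821 - 22338 = -11517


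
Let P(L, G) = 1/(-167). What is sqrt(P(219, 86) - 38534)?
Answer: I*sqrt(1074674893)/167 ≈ 196.3*I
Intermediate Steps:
P(L, G) = -1/167
sqrt(P(219, 86) - 38534) = sqrt(-1/167 - 38534) = sqrt(-6435179/167) = I*sqrt(1074674893)/167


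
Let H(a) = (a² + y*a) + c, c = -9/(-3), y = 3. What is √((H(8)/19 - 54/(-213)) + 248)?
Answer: √460487895/1349 ≈ 15.907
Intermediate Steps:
c = 3 (c = -9*(-⅓) = 3)
H(a) = 3 + a² + 3*a (H(a) = (a² + 3*a) + 3 = 3 + a² + 3*a)
√((H(8)/19 - 54/(-213)) + 248) = √(((3 + 8² + 3*8)/19 - 54/(-213)) + 248) = √(((3 + 64 + 24)*(1/19) - 54*(-1/213)) + 248) = √((91*(1/19) + 18/71) + 248) = √((91/19 + 18/71) + 248) = √(6803/1349 + 248) = √(341355/1349) = √460487895/1349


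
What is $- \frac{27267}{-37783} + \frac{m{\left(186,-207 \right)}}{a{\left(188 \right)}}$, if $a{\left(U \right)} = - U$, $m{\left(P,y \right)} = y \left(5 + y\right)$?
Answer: $- \frac{787366083}{3551602} \approx -221.69$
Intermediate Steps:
$- \frac{27267}{-37783} + \frac{m{\left(186,-207 \right)}}{a{\left(188 \right)}} = - \frac{27267}{-37783} + \frac{\left(-207\right) \left(5 - 207\right)}{\left(-1\right) 188} = \left(-27267\right) \left(- \frac{1}{37783}\right) + \frac{\left(-207\right) \left(-202\right)}{-188} = \frac{27267}{37783} + 41814 \left(- \frac{1}{188}\right) = \frac{27267}{37783} - \frac{20907}{94} = - \frac{787366083}{3551602}$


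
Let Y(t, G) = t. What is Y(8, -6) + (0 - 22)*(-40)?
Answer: 888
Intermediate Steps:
Y(8, -6) + (0 - 22)*(-40) = 8 + (0 - 22)*(-40) = 8 - 22*(-40) = 8 + 880 = 888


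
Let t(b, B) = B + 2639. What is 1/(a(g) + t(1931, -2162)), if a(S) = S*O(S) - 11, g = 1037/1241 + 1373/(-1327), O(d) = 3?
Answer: 96871/45084040 ≈ 0.0021487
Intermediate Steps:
t(b, B) = 2639 + B
g = -19282/96871 (g = 1037*(1/1241) + 1373*(-1/1327) = 61/73 - 1373/1327 = -19282/96871 ≈ -0.19905)
a(S) = -11 + 3*S (a(S) = S*3 - 11 = 3*S - 11 = -11 + 3*S)
1/(a(g) + t(1931, -2162)) = 1/((-11 + 3*(-19282/96871)) + (2639 - 2162)) = 1/((-11 - 57846/96871) + 477) = 1/(-1123427/96871 + 477) = 1/(45084040/96871) = 96871/45084040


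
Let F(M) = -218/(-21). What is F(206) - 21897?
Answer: -459619/21 ≈ -21887.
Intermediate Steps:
F(M) = 218/21 (F(M) = -218*(-1/21) = 218/21)
F(206) - 21897 = 218/21 - 21897 = -459619/21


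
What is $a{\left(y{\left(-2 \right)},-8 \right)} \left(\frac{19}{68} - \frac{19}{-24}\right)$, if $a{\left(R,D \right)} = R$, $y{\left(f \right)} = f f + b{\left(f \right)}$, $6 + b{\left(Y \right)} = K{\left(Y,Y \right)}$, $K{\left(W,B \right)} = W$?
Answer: $- \frac{437}{102} \approx -4.2843$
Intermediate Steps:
$b{\left(Y \right)} = -6 + Y$
$y{\left(f \right)} = -6 + f + f^{2}$ ($y{\left(f \right)} = f f + \left(-6 + f\right) = f^{2} + \left(-6 + f\right) = -6 + f + f^{2}$)
$a{\left(y{\left(-2 \right)},-8 \right)} \left(\frac{19}{68} - \frac{19}{-24}\right) = \left(-6 - 2 + \left(-2\right)^{2}\right) \left(\frac{19}{68} - \frac{19}{-24}\right) = \left(-6 - 2 + 4\right) \left(19 \cdot \frac{1}{68} - - \frac{19}{24}\right) = - 4 \left(\frac{19}{68} + \frac{19}{24}\right) = \left(-4\right) \frac{437}{408} = - \frac{437}{102}$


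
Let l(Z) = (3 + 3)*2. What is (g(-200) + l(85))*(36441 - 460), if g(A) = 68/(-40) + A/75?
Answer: 8239649/30 ≈ 2.7466e+5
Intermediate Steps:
g(A) = -17/10 + A/75 (g(A) = 68*(-1/40) + A*(1/75) = -17/10 + A/75)
l(Z) = 12 (l(Z) = 6*2 = 12)
(g(-200) + l(85))*(36441 - 460) = ((-17/10 + (1/75)*(-200)) + 12)*(36441 - 460) = ((-17/10 - 8/3) + 12)*35981 = (-131/30 + 12)*35981 = (229/30)*35981 = 8239649/30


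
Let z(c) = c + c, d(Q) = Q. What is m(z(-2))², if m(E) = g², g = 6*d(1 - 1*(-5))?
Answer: 1679616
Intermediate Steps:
z(c) = 2*c
g = 36 (g = 6*(1 - 1*(-5)) = 6*(1 + 5) = 6*6 = 36)
m(E) = 1296 (m(E) = 36² = 1296)
m(z(-2))² = 1296² = 1679616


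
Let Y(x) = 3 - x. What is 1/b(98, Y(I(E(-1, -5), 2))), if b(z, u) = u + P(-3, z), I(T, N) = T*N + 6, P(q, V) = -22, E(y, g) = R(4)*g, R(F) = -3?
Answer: -1/55 ≈ -0.018182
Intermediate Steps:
E(y, g) = -3*g
I(T, N) = 6 + N*T (I(T, N) = N*T + 6 = 6 + N*T)
b(z, u) = -22 + u (b(z, u) = u - 22 = -22 + u)
1/b(98, Y(I(E(-1, -5), 2))) = 1/(-22 + (3 - (6 + 2*(-3*(-5))))) = 1/(-22 + (3 - (6 + 2*15))) = 1/(-22 + (3 - (6 + 30))) = 1/(-22 + (3 - 1*36)) = 1/(-22 + (3 - 36)) = 1/(-22 - 33) = 1/(-55) = -1/55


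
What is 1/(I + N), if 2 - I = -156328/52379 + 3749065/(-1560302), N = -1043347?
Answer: -81727058458/85269077515695319 ≈ -9.5846e-7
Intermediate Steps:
I = 603745283607/81727058458 (I = 2 - (-156328/52379 + 3749065/(-1560302)) = 2 - (-156328*1/52379 + 3749065*(-1/1560302)) = 2 - (-156328/52379 - 3749065/1560302) = 2 - 1*(-440291166691/81727058458) = 2 + 440291166691/81727058458 = 603745283607/81727058458 ≈ 7.3873)
1/(I + N) = 1/(603745283607/81727058458 - 1043347) = 1/(-85269077515695319/81727058458) = -81727058458/85269077515695319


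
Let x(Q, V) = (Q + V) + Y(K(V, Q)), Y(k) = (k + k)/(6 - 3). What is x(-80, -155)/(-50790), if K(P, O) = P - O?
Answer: 19/3386 ≈ 0.0056113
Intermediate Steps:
Y(k) = 2*k/3 (Y(k) = (2*k)/3 = (2*k)*(⅓) = 2*k/3)
x(Q, V) = Q/3 + 5*V/3 (x(Q, V) = (Q + V) + 2*(V - Q)/3 = (Q + V) + (-2*Q/3 + 2*V/3) = Q/3 + 5*V/3)
x(-80, -155)/(-50790) = ((⅓)*(-80) + (5/3)*(-155))/(-50790) = (-80/3 - 775/3)*(-1/50790) = -285*(-1/50790) = 19/3386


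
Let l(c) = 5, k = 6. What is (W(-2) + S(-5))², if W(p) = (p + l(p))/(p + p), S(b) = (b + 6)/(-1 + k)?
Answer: 121/400 ≈ 0.30250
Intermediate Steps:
S(b) = 6/5 + b/5 (S(b) = (b + 6)/(-1 + 6) = (6 + b)/5 = (6 + b)*(⅕) = 6/5 + b/5)
W(p) = (5 + p)/(2*p) (W(p) = (p + 5)/(p + p) = (5 + p)/((2*p)) = (5 + p)*(1/(2*p)) = (5 + p)/(2*p))
(W(-2) + S(-5))² = ((½)*(5 - 2)/(-2) + (6/5 + (⅕)*(-5)))² = ((½)*(-½)*3 + (6/5 - 1))² = (-¾ + ⅕)² = (-11/20)² = 121/400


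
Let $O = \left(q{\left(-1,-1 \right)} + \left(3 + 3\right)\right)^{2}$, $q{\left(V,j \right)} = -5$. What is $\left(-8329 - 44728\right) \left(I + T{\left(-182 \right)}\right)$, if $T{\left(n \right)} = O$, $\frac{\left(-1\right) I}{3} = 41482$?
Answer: $6602678365$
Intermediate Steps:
$I = -124446$ ($I = \left(-3\right) 41482 = -124446$)
$O = 1$ ($O = \left(-5 + \left(3 + 3\right)\right)^{2} = \left(-5 + 6\right)^{2} = 1^{2} = 1$)
$T{\left(n \right)} = 1$
$\left(-8329 - 44728\right) \left(I + T{\left(-182 \right)}\right) = \left(-8329 - 44728\right) \left(-124446 + 1\right) = \left(-53057\right) \left(-124445\right) = 6602678365$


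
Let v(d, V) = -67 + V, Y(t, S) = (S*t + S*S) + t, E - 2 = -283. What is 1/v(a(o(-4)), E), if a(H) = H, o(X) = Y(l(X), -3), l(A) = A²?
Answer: -1/348 ≈ -0.0028736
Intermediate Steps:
E = -281 (E = 2 - 283 = -281)
Y(t, S) = t + S² + S*t (Y(t, S) = (S*t + S²) + t = (S² + S*t) + t = t + S² + S*t)
o(X) = 9 - 2*X² (o(X) = X² + (-3)² - 3*X² = X² + 9 - 3*X² = 9 - 2*X²)
1/v(a(o(-4)), E) = 1/(-67 - 281) = 1/(-348) = -1/348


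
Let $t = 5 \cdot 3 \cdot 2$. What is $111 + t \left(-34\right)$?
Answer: $-909$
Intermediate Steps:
$t = 30$ ($t = 15 \cdot 2 = 30$)
$111 + t \left(-34\right) = 111 + 30 \left(-34\right) = 111 - 1020 = -909$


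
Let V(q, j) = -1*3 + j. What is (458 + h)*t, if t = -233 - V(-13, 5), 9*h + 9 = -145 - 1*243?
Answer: -875375/9 ≈ -97264.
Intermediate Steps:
h = -397/9 (h = -1 + (-145 - 1*243)/9 = -1 + (-145 - 243)/9 = -1 + (1/9)*(-388) = -1 - 388/9 = -397/9 ≈ -44.111)
V(q, j) = -3 + j
t = -235 (t = -233 - (-3 + 5) = -233 - 1*2 = -233 - 2 = -235)
(458 + h)*t = (458 - 397/9)*(-235) = (3725/9)*(-235) = -875375/9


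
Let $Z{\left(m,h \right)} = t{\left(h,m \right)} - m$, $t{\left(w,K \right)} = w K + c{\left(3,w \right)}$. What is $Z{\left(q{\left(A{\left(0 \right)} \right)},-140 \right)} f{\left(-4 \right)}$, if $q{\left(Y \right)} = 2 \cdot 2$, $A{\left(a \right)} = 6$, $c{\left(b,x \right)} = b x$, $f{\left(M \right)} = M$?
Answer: $3936$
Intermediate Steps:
$t{\left(w,K \right)} = 3 w + K w$ ($t{\left(w,K \right)} = w K + 3 w = K w + 3 w = 3 w + K w$)
$q{\left(Y \right)} = 4$
$Z{\left(m,h \right)} = - m + h \left(3 + m\right)$ ($Z{\left(m,h \right)} = h \left(3 + m\right) - m = - m + h \left(3 + m\right)$)
$Z{\left(q{\left(A{\left(0 \right)} \right)},-140 \right)} f{\left(-4 \right)} = \left(\left(-1\right) 4 + 3 \left(-140\right) - 560\right) \left(-4\right) = \left(-4 - 420 - 560\right) \left(-4\right) = \left(-984\right) \left(-4\right) = 3936$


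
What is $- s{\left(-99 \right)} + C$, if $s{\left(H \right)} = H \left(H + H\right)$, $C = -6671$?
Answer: $-26273$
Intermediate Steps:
$s{\left(H \right)} = 2 H^{2}$ ($s{\left(H \right)} = H 2 H = 2 H^{2}$)
$- s{\left(-99 \right)} + C = - 2 \left(-99\right)^{2} - 6671 = - 2 \cdot 9801 - 6671 = \left(-1\right) 19602 - 6671 = -19602 - 6671 = -26273$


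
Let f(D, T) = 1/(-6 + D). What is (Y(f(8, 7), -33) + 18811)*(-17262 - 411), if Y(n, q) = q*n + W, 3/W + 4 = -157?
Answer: -106953867879/322 ≈ -3.3215e+8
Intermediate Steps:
W = -3/161 (W = 3/(-4 - 157) = 3/(-161) = 3*(-1/161) = -3/161 ≈ -0.018634)
Y(n, q) = -3/161 + n*q (Y(n, q) = q*n - 3/161 = n*q - 3/161 = -3/161 + n*q)
(Y(f(8, 7), -33) + 18811)*(-17262 - 411) = ((-3/161 - 33/(-6 + 8)) + 18811)*(-17262 - 411) = ((-3/161 - 33/2) + 18811)*(-17673) = (-5319/322 + 18811)*(-17673) = (6051823/322)*(-17673) = -106953867879/322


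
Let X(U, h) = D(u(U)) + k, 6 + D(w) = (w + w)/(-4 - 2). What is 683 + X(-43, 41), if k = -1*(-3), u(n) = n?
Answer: 2083/3 ≈ 694.33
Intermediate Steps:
D(w) = -6 - w/3 (D(w) = -6 + (w + w)/(-4 - 2) = -6 + (2*w)/(-6) = -6 + (2*w)*(-⅙) = -6 - w/3)
k = 3
X(U, h) = -3 - U/3 (X(U, h) = (-6 - U/3) + 3 = -3 - U/3)
683 + X(-43, 41) = 683 + (-3 - ⅓*(-43)) = 683 + (-3 + 43/3) = 683 + 34/3 = 2083/3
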